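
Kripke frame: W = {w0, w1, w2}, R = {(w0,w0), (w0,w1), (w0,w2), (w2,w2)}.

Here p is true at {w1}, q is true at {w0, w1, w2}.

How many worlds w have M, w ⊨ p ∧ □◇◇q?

w0: p is F, □◇◇q is F. ✗
w1: p is T, □◇◇q is T. ✓
w2: p is F, □◇◇q is T. ✗
Satisfying worlds: {w1}.

1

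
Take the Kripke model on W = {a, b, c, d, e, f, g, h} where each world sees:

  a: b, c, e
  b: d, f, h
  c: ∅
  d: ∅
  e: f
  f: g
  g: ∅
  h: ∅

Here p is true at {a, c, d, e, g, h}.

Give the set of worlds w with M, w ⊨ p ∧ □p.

{c, d, g, h}

a: p is T, □p is F. ✗
b: p is F, □p is F. ✗
c: p is T, □p is T. ✓
d: p is T, □p is T. ✓
e: p is T, □p is F. ✗
f: p is F, □p is T. ✗
g: p is T, □p is T. ✓
h: p is T, □p is T. ✓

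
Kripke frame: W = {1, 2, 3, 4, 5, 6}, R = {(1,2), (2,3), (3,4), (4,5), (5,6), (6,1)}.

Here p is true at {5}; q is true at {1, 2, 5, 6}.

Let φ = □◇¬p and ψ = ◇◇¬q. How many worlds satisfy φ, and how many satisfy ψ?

5 and 2

For □◇¬p:
1: successors {2}; ◇¬p there: 2:T. ✓
2: successors {3}; ◇¬p there: 3:T. ✓
3: successors {4}; ◇¬p there: 4:F. ✗
4: successors {5}; ◇¬p there: 5:T. ✓
5: successors {6}; ◇¬p there: 6:T. ✓
6: successors {1}; ◇¬p there: 1:T. ✓
— 5 worlds.
For ◇◇¬q:
1: successors {2}; ◇¬q there: 2:T. ✓
2: successors {3}; ◇¬q there: 3:T. ✓
3: successors {4}; ◇¬q there: 4:F. ✗
4: successors {5}; ◇¬q there: 5:F. ✗
5: successors {6}; ◇¬q there: 6:F. ✗
6: successors {1}; ◇¬q there: 1:F. ✗
— 2 worlds.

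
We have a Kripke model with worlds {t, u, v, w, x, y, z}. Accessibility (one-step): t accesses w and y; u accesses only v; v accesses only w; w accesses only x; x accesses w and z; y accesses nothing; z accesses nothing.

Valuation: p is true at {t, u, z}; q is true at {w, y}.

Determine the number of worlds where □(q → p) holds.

t: successors {w, y}; q → p there: w:F, y:F. ✗
u: successors {v}; q → p there: v:T. ✓
v: successors {w}; q → p there: w:F. ✗
w: successors {x}; q → p there: x:T. ✓
x: successors {w, z}; q → p there: w:F, z:T. ✗
y: no successors, so □(q → p) holds vacuously. ✓
z: no successors, so □(q → p) holds vacuously. ✓
Satisfying worlds: {u, w, y, z}.

4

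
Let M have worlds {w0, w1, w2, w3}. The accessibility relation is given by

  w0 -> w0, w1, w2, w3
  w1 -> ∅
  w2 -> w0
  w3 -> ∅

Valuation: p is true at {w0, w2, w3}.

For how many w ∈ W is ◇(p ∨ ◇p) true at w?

2

w0: successors {w0, w1, w2, w3}; p ∨ ◇p there: w0:T, w1:F, w2:T, w3:T. ✓
w1: no successors, so ◇(p ∨ ◇p) fails. ✗
w2: successors {w0}; p ∨ ◇p there: w0:T. ✓
w3: no successors, so ◇(p ∨ ◇p) fails. ✗
Satisfying worlds: {w0, w2}.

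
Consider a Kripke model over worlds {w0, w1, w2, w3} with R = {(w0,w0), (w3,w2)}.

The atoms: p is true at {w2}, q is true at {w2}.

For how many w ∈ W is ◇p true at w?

w0: successors {w0}; p there: w0:F. ✗
w1: no successors, so ◇p fails. ✗
w2: no successors, so ◇p fails. ✗
w3: successors {w2}; p there: w2:T. ✓
Satisfying worlds: {w3}.

1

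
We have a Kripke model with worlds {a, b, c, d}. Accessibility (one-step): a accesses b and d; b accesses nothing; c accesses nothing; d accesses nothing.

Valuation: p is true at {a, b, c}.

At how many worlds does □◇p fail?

a: successors {b, d}; ◇p there: b:F, d:F. ✗
b: no successors, so □◇p holds vacuously. ✓
c: no successors, so □◇p holds vacuously. ✓
d: no successors, so □◇p holds vacuously. ✓
Satisfying worlds: {b, c, d}.
So □◇p fails at the other 1 world.

1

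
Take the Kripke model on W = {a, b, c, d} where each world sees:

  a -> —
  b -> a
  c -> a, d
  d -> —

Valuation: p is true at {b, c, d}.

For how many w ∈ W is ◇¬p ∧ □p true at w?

0

a: ◇¬p is F, □p is T. ✗
b: ◇¬p is T, □p is F. ✗
c: ◇¬p is T, □p is F. ✗
d: ◇¬p is F, □p is T. ✗
Satisfying worlds: ∅.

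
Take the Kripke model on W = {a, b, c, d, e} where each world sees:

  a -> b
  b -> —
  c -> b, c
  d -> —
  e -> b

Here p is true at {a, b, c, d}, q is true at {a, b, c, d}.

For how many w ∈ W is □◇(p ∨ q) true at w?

a: successors {b}; ◇(p ∨ q) there: b:F. ✗
b: no successors, so □◇(p ∨ q) holds vacuously. ✓
c: successors {b, c}; ◇(p ∨ q) there: b:F, c:T. ✗
d: no successors, so □◇(p ∨ q) holds vacuously. ✓
e: successors {b}; ◇(p ∨ q) there: b:F. ✗
Satisfying worlds: {b, d}.

2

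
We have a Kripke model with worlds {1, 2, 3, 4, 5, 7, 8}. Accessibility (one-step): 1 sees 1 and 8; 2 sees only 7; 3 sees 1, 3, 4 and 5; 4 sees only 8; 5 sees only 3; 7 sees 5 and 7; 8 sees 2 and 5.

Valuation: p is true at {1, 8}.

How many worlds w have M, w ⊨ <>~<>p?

1: successors {1, 8}; ~<>p there: 1:F, 8:T. ✓
2: successors {7}; ~<>p there: 7:T. ✓
3: successors {1, 3, 4, 5}; ~<>p there: 1:F, 3:F, 4:F, 5:T. ✓
4: successors {8}; ~<>p there: 8:T. ✓
5: successors {3}; ~<>p there: 3:F. ✗
7: successors {5, 7}; ~<>p there: 5:T, 7:T. ✓
8: successors {2, 5}; ~<>p there: 2:T, 5:T. ✓
Satisfying worlds: {1, 2, 3, 4, 7, 8}.

6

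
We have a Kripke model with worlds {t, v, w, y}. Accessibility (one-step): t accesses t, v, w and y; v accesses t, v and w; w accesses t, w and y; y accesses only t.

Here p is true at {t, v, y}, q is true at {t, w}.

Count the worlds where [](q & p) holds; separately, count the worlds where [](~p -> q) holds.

For [](q & p):
t: successors {t, v, w, y}; q & p there: t:T, v:F, w:F, y:F. ✗
v: successors {t, v, w}; q & p there: t:T, v:F, w:F. ✗
w: successors {t, w, y}; q & p there: t:T, w:F, y:F. ✗
y: successors {t}; q & p there: t:T. ✓
— 1 world.
For [](~p -> q):
t: successors {t, v, w, y}; ~p -> q there: t:T, v:T, w:T, y:T. ✓
v: successors {t, v, w}; ~p -> q there: t:T, v:T, w:T. ✓
w: successors {t, w, y}; ~p -> q there: t:T, w:T, y:T. ✓
y: successors {t}; ~p -> q there: t:T. ✓
— 4 worlds.

1 and 4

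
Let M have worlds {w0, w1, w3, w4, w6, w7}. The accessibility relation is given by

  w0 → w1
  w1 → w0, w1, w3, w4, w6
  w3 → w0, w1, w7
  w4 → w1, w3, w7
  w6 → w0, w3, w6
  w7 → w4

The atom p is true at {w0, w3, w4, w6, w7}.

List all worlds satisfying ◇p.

{w1, w3, w4, w6, w7}

w0: successors {w1}; p there: w1:F. ✗
w1: successors {w0, w1, w3, w4, w6}; p there: w0:T, w1:F, w3:T, w4:T, w6:T. ✓
w3: successors {w0, w1, w7}; p there: w0:T, w1:F, w7:T. ✓
w4: successors {w1, w3, w7}; p there: w1:F, w3:T, w7:T. ✓
w6: successors {w0, w3, w6}; p there: w0:T, w3:T, w6:T. ✓
w7: successors {w4}; p there: w4:T. ✓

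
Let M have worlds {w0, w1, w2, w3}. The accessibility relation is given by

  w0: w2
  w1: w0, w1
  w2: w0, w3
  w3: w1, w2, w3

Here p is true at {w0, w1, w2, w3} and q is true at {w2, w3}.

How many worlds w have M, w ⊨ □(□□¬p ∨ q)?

1

w0: successors {w2}; □□¬p ∨ q there: w2:T. ✓
w1: successors {w0, w1}; □□¬p ∨ q there: w0:F, w1:F. ✗
w2: successors {w0, w3}; □□¬p ∨ q there: w0:F, w3:T. ✗
w3: successors {w1, w2, w3}; □□¬p ∨ q there: w1:F, w2:T, w3:T. ✗
Satisfying worlds: {w0}.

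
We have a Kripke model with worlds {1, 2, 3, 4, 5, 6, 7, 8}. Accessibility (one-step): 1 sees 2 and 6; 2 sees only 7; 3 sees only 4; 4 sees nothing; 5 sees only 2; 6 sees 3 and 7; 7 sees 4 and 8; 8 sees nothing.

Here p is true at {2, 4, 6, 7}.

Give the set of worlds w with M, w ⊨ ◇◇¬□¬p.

1: successors {2, 6}; ◇¬□¬p there: 2:T, 6:T. ✓
2: successors {7}; ◇¬□¬p there: 7:F. ✗
3: successors {4}; ◇¬□¬p there: 4:F. ✗
4: no successors, so ◇◇¬□¬p fails. ✗
5: successors {2}; ◇¬□¬p there: 2:T. ✓
6: successors {3, 7}; ◇¬□¬p there: 3:F, 7:F. ✗
7: successors {4, 8}; ◇¬□¬p there: 4:F, 8:F. ✗
8: no successors, so ◇◇¬□¬p fails. ✗

{1, 5}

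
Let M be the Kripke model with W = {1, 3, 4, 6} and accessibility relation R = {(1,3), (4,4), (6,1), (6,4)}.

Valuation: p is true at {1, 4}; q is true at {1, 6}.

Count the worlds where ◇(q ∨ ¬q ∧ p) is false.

2

1: successors {3}; q ∨ ¬q ∧ p there: 3:F. ✗
3: no successors, so ◇(q ∨ ¬q ∧ p) fails. ✗
4: successors {4}; q ∨ ¬q ∧ p there: 4:T. ✓
6: successors {1, 4}; q ∨ ¬q ∧ p there: 1:T, 4:T. ✓
Satisfying worlds: {4, 6}.
So ◇(q ∨ ¬q ∧ p) fails at the other 2 worlds.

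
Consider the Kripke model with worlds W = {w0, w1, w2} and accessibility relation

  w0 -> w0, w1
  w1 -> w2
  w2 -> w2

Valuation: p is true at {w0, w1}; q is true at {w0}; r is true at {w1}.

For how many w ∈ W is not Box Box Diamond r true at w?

w0: Box Box Diamond r is F. ✓
w1: Box Box Diamond r is F. ✓
w2: Box Box Diamond r is F. ✓
Satisfying worlds: {w0, w1, w2}.

3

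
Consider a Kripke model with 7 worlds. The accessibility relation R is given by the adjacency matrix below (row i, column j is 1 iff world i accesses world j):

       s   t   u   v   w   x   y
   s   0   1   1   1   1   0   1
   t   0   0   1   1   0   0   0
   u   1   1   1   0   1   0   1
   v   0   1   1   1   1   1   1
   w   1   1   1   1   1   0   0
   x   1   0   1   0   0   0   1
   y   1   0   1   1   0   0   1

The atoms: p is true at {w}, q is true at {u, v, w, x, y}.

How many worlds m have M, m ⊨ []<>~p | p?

7

s: []<>~p is T, p is F. ✓
t: []<>~p is T, p is F. ✓
u: []<>~p is T, p is F. ✓
v: []<>~p is T, p is F. ✓
w: []<>~p is T, p is T. ✓
x: []<>~p is T, p is F. ✓
y: []<>~p is T, p is F. ✓
Satisfying worlds: {s, t, u, v, w, x, y}.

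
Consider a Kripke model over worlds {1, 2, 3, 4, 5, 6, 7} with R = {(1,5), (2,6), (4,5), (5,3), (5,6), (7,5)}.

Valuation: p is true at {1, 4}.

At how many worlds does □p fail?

1: successors {5}; p there: 5:F. ✗
2: successors {6}; p there: 6:F. ✗
3: no successors, so □p holds vacuously. ✓
4: successors {5}; p there: 5:F. ✗
5: successors {3, 6}; p there: 3:F, 6:F. ✗
6: no successors, so □p holds vacuously. ✓
7: successors {5}; p there: 5:F. ✗
Satisfying worlds: {3, 6}.
So □p fails at the other 5 worlds.

5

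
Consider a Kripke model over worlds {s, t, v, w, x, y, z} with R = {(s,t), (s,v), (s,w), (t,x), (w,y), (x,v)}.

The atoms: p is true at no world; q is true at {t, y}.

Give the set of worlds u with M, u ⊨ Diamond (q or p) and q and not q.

∅

s: Diamond (q or p) and q is F, not q is T. ✗
t: Diamond (q or p) and q is F, not q is F. ✗
v: Diamond (q or p) and q is F, not q is T. ✗
w: Diamond (q or p) and q is F, not q is T. ✗
x: Diamond (q or p) and q is F, not q is T. ✗
y: Diamond (q or p) and q is F, not q is F. ✗
z: Diamond (q or p) and q is F, not q is T. ✗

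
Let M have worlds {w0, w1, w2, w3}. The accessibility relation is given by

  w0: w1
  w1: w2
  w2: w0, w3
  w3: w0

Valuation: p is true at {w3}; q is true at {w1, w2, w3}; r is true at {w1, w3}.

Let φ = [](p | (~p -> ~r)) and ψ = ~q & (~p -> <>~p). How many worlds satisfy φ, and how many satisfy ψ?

3 and 1

For [](p | (~p -> ~r)):
w0: successors {w1}; p | (~p -> ~r) there: w1:F. ✗
w1: successors {w2}; p | (~p -> ~r) there: w2:T. ✓
w2: successors {w0, w3}; p | (~p -> ~r) there: w0:T, w3:T. ✓
w3: successors {w0}; p | (~p -> ~r) there: w0:T. ✓
— 3 worlds.
For ~q & (~p -> <>~p):
w0: ~q is T, ~p -> <>~p is T. ✓
w1: ~q is F, ~p -> <>~p is T. ✗
w2: ~q is F, ~p -> <>~p is T. ✗
w3: ~q is F, ~p -> <>~p is T. ✗
— 1 world.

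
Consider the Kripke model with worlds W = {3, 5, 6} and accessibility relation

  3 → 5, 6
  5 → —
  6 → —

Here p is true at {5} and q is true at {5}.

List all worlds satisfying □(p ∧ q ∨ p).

{5, 6}

3: successors {5, 6}; p ∧ q ∨ p there: 5:T, 6:F. ✗
5: no successors, so □(p ∧ q ∨ p) holds vacuously. ✓
6: no successors, so □(p ∧ q ∨ p) holds vacuously. ✓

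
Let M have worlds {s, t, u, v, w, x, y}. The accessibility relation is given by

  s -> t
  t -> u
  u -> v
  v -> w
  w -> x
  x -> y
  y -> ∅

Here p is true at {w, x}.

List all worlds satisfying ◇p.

{v, w}

s: successors {t}; p there: t:F. ✗
t: successors {u}; p there: u:F. ✗
u: successors {v}; p there: v:F. ✗
v: successors {w}; p there: w:T. ✓
w: successors {x}; p there: x:T. ✓
x: successors {y}; p there: y:F. ✗
y: no successors, so ◇p fails. ✗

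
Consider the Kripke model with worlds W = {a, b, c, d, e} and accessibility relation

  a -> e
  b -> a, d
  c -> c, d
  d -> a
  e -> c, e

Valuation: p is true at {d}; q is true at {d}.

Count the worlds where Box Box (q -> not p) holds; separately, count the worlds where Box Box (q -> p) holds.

For Box Box (q -> not p):
a: successors {e}; Box (q -> not p) there: e:T. ✓
b: successors {a, d}; Box (q -> not p) there: a:T, d:T. ✓
c: successors {c, d}; Box (q -> not p) there: c:F, d:T. ✗
d: successors {a}; Box (q -> not p) there: a:T. ✓
e: successors {c, e}; Box (q -> not p) there: c:F, e:T. ✗
— 3 worlds.
For Box Box (q -> p):
a: successors {e}; Box (q -> p) there: e:T. ✓
b: successors {a, d}; Box (q -> p) there: a:T, d:T. ✓
c: successors {c, d}; Box (q -> p) there: c:T, d:T. ✓
d: successors {a}; Box (q -> p) there: a:T. ✓
e: successors {c, e}; Box (q -> p) there: c:T, e:T. ✓
— 5 worlds.

3 and 5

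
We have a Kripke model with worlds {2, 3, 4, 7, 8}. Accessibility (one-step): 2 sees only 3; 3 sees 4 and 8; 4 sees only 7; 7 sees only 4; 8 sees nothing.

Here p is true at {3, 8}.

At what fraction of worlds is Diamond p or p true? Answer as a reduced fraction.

3/5

2: Diamond p is T, p is F. ✓
3: Diamond p is T, p is T. ✓
4: Diamond p is F, p is F. ✗
7: Diamond p is F, p is F. ✗
8: Diamond p is F, p is T. ✓
That's 3 of 5 worlds, so 3/5.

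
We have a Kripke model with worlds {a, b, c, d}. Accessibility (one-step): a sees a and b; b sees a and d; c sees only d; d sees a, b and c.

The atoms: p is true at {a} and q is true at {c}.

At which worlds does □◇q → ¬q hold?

a: □◇q is F, ¬q is T. ✓
b: □◇q is F, ¬q is T. ✓
c: □◇q is T, ¬q is F. ✗
d: □◇q is F, ¬q is T. ✓

{a, b, d}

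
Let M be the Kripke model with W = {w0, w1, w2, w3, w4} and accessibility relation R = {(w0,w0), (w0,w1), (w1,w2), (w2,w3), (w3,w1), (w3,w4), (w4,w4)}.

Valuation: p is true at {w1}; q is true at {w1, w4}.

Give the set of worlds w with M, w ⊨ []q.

{w3, w4}

w0: successors {w0, w1}; q there: w0:F, w1:T. ✗
w1: successors {w2}; q there: w2:F. ✗
w2: successors {w3}; q there: w3:F. ✗
w3: successors {w1, w4}; q there: w1:T, w4:T. ✓
w4: successors {w4}; q there: w4:T. ✓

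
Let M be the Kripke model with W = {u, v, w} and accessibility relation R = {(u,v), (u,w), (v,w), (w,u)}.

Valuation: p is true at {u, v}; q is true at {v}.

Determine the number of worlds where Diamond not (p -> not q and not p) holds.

2

u: successors {v, w}; not (p -> not q and not p) there: v:T, w:F. ✓
v: successors {w}; not (p -> not q and not p) there: w:F. ✗
w: successors {u}; not (p -> not q and not p) there: u:T. ✓
Satisfying worlds: {u, w}.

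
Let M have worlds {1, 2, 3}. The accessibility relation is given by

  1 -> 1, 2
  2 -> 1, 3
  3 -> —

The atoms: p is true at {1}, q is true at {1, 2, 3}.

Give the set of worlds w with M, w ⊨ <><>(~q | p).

{1, 2}

1: successors {1, 2}; <>(~q | p) there: 1:T, 2:T. ✓
2: successors {1, 3}; <>(~q | p) there: 1:T, 3:F. ✓
3: no successors, so <><>(~q | p) fails. ✗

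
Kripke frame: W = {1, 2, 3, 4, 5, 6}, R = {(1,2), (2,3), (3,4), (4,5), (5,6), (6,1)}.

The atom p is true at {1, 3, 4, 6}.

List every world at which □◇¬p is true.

{3, 6}

1: successors {2}; ◇¬p there: 2:F. ✗
2: successors {3}; ◇¬p there: 3:F. ✗
3: successors {4}; ◇¬p there: 4:T. ✓
4: successors {5}; ◇¬p there: 5:F. ✗
5: successors {6}; ◇¬p there: 6:F. ✗
6: successors {1}; ◇¬p there: 1:T. ✓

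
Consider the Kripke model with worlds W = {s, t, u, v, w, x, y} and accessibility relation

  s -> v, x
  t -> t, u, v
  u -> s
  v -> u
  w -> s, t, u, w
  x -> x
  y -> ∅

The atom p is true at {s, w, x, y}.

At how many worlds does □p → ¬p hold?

s: □p is F, ¬p is F. ✓
t: □p is F, ¬p is T. ✓
u: □p is T, ¬p is T. ✓
v: □p is F, ¬p is T. ✓
w: □p is F, ¬p is F. ✓
x: □p is T, ¬p is F. ✗
y: □p is T, ¬p is F. ✗
Satisfying worlds: {s, t, u, v, w}.

5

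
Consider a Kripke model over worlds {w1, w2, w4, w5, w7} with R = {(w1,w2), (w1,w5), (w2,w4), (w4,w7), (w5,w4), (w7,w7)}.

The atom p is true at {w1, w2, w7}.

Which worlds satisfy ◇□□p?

{w1, w2, w4, w5, w7}

w1: successors {w2, w5}; □□p there: w2:T, w5:T. ✓
w2: successors {w4}; □□p there: w4:T. ✓
w4: successors {w7}; □□p there: w7:T. ✓
w5: successors {w4}; □□p there: w4:T. ✓
w7: successors {w7}; □□p there: w7:T. ✓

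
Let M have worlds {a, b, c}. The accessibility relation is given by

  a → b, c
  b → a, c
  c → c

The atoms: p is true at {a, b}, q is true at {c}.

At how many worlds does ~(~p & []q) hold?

2

a: ~p & []q is F. ✓
b: ~p & []q is F. ✓
c: ~p & []q is T. ✗
Satisfying worlds: {a, b}.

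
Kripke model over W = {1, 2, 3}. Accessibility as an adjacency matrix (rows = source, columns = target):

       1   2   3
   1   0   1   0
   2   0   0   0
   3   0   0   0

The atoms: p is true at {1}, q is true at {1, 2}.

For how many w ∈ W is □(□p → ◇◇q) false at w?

1: successors {2}; □p → ◇◇q there: 2:F. ✗
2: no successors, so □(□p → ◇◇q) holds vacuously. ✓
3: no successors, so □(□p → ◇◇q) holds vacuously. ✓
Satisfying worlds: {2, 3}.
So □(□p → ◇◇q) fails at the other 1 world.

1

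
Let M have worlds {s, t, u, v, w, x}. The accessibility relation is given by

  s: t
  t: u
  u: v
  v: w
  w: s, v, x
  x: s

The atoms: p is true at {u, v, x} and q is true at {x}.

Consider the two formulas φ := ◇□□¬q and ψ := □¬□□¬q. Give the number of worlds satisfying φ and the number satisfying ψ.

For ◇□□¬q:
s: successors {t}; □□¬q there: t:T. ✓
t: successors {u}; □□¬q there: u:T. ✓
u: successors {v}; □□¬q there: v:F. ✗
v: successors {w}; □□¬q there: w:T. ✓
w: successors {s, v, x}; □□¬q there: s:T, v:F, x:T. ✓
x: successors {s}; □□¬q there: s:T. ✓
— 5 worlds.
For □¬□□¬q:
s: successors {t}; ¬□□¬q there: t:F. ✗
t: successors {u}; ¬□□¬q there: u:F. ✗
u: successors {v}; ¬□□¬q there: v:T. ✓
v: successors {w}; ¬□□¬q there: w:F. ✗
w: successors {s, v, x}; ¬□□¬q there: s:F, v:T, x:F. ✗
x: successors {s}; ¬□□¬q there: s:F. ✗
— 1 world.

5 and 1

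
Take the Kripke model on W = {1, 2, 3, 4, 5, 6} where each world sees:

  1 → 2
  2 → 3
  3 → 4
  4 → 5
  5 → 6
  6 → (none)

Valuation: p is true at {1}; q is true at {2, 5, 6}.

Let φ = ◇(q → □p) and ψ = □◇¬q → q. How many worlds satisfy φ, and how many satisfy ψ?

3 and 5

For ◇(q → □p):
1: successors {2}; q → □p there: 2:F. ✗
2: successors {3}; q → □p there: 3:T. ✓
3: successors {4}; q → □p there: 4:T. ✓
4: successors {5}; q → □p there: 5:F. ✗
5: successors {6}; q → □p there: 6:T. ✓
6: no successors, so ◇(q → □p) fails. ✗
— 3 worlds.
For □◇¬q → q:
1: □◇¬q is T, q is F. ✗
2: □◇¬q is T, q is T. ✓
3: □◇¬q is F, q is F. ✓
4: □◇¬q is F, q is F. ✓
5: □◇¬q is F, q is T. ✓
6: □◇¬q is T, q is T. ✓
— 5 worlds.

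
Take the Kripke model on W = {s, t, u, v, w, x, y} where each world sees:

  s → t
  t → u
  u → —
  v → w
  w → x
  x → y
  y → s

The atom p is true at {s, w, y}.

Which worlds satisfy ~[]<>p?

{s, t, v, y}

s: []<>p is F. ✓
t: []<>p is F. ✓
u: []<>p is T. ✗
v: []<>p is F. ✓
w: []<>p is T. ✗
x: []<>p is T. ✗
y: []<>p is F. ✓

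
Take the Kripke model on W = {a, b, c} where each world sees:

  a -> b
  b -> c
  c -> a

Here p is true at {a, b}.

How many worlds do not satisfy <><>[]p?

1

a: successors {b}; <>[]p there: b:T. ✓
b: successors {c}; <>[]p there: c:T. ✓
c: successors {a}; <>[]p there: a:F. ✗
Satisfying worlds: {a, b}.
So <><>[]p fails at the other 1 world.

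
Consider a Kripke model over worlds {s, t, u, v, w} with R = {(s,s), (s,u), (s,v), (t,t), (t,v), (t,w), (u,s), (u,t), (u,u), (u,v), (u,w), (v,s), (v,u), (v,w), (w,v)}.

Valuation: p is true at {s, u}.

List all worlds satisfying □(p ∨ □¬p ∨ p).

{v}

s: successors {s, u, v}; p ∨ □¬p ∨ p there: s:T, u:T, v:F. ✗
t: successors {t, v, w}; p ∨ □¬p ∨ p there: t:T, v:F, w:T. ✗
u: successors {s, t, u, v, w}; p ∨ □¬p ∨ p there: s:T, t:T, u:T, v:F, w:T. ✗
v: successors {s, u, w}; p ∨ □¬p ∨ p there: s:T, u:T, w:T. ✓
w: successors {v}; p ∨ □¬p ∨ p there: v:F. ✗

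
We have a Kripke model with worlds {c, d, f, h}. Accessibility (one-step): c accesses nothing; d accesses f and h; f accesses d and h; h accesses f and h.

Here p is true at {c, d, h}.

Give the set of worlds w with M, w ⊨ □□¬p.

{c}

c: no successors, so □□¬p holds vacuously. ✓
d: successors {f, h}; □¬p there: f:F, h:F. ✗
f: successors {d, h}; □¬p there: d:F, h:F. ✗
h: successors {f, h}; □¬p there: f:F, h:F. ✗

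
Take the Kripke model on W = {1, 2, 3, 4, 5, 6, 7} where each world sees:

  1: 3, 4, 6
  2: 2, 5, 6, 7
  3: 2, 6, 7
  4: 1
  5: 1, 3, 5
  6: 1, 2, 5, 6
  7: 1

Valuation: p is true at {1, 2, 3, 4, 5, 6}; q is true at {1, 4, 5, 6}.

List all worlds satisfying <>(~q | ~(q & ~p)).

{1, 2, 3, 4, 5, 6, 7}

1: successors {3, 4, 6}; ~q | ~(q & ~p) there: 3:T, 4:T, 6:T. ✓
2: successors {2, 5, 6, 7}; ~q | ~(q & ~p) there: 2:T, 5:T, 6:T, 7:T. ✓
3: successors {2, 6, 7}; ~q | ~(q & ~p) there: 2:T, 6:T, 7:T. ✓
4: successors {1}; ~q | ~(q & ~p) there: 1:T. ✓
5: successors {1, 3, 5}; ~q | ~(q & ~p) there: 1:T, 3:T, 5:T. ✓
6: successors {1, 2, 5, 6}; ~q | ~(q & ~p) there: 1:T, 2:T, 5:T, 6:T. ✓
7: successors {1}; ~q | ~(q & ~p) there: 1:T. ✓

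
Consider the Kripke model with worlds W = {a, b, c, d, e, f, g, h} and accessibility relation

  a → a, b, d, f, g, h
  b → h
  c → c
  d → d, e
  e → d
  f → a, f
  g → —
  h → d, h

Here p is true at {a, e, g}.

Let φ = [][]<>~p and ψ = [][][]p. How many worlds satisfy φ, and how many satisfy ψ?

For [][]<>~p:
a: successors {a, b, d, f, g, h}; []<>~p there: a:F, b:T, d:T, f:T, g:T, h:T. ✗
b: successors {h}; []<>~p there: h:T. ✓
c: successors {c}; []<>~p there: c:T. ✓
d: successors {d, e}; []<>~p there: d:T, e:T. ✓
e: successors {d}; []<>~p there: d:T. ✓
f: successors {a, f}; []<>~p there: a:F, f:T. ✗
g: no successors, so [][]<>~p holds vacuously. ✓
h: successors {d, h}; []<>~p there: d:T, h:T. ✓
— 6 worlds.
For [][][]p:
a: successors {a, b, d, f, g, h}; [][]p there: a:F, b:F, d:F, f:F, g:T, h:F. ✗
b: successors {h}; [][]p there: h:F. ✗
c: successors {c}; [][]p there: c:F. ✗
d: successors {d, e}; [][]p there: d:F, e:F. ✗
e: successors {d}; [][]p there: d:F. ✗
f: successors {a, f}; [][]p there: a:F, f:F. ✗
g: no successors, so [][][]p holds vacuously. ✓
h: successors {d, h}; [][]p there: d:F, h:F. ✗
— 1 world.

6 and 1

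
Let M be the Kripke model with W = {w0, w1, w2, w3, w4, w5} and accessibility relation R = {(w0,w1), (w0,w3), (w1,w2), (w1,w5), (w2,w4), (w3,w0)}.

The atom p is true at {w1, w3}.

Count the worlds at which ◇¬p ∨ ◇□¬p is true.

4

w0: ◇¬p is F, ◇□¬p is T. ✓
w1: ◇¬p is T, ◇□¬p is T. ✓
w2: ◇¬p is T, ◇□¬p is T. ✓
w3: ◇¬p is T, ◇□¬p is F. ✓
w4: ◇¬p is F, ◇□¬p is F. ✗
w5: ◇¬p is F, ◇□¬p is F. ✗
Satisfying worlds: {w0, w1, w2, w3}.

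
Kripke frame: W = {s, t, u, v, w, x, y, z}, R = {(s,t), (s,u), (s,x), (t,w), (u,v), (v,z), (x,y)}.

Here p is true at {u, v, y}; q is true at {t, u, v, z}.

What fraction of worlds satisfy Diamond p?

3/8

s: successors {t, u, x}; p there: t:F, u:T, x:F. ✓
t: successors {w}; p there: w:F. ✗
u: successors {v}; p there: v:T. ✓
v: successors {z}; p there: z:F. ✗
w: no successors, so Diamond p fails. ✗
x: successors {y}; p there: y:T. ✓
y: no successors, so Diamond p fails. ✗
z: no successors, so Diamond p fails. ✗
That's 3 of 8 worlds, so 3/8.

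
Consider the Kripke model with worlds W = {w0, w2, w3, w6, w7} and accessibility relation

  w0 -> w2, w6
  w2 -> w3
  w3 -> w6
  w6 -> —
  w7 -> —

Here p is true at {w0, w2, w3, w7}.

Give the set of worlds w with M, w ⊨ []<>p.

w0: successors {w2, w6}; <>p there: w2:T, w6:F. ✗
w2: successors {w3}; <>p there: w3:F. ✗
w3: successors {w6}; <>p there: w6:F. ✗
w6: no successors, so []<>p holds vacuously. ✓
w7: no successors, so []<>p holds vacuously. ✓

{w6, w7}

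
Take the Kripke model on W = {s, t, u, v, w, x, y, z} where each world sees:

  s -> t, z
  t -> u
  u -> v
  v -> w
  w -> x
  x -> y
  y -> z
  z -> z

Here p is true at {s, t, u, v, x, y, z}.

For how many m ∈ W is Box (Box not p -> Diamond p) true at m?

s: successors {t, z}; Box not p -> Diamond p there: t:T, z:T. ✓
t: successors {u}; Box not p -> Diamond p there: u:T. ✓
u: successors {v}; Box not p -> Diamond p there: v:F. ✗
v: successors {w}; Box not p -> Diamond p there: w:T. ✓
w: successors {x}; Box not p -> Diamond p there: x:T. ✓
x: successors {y}; Box not p -> Diamond p there: y:T. ✓
y: successors {z}; Box not p -> Diamond p there: z:T. ✓
z: successors {z}; Box not p -> Diamond p there: z:T. ✓
Satisfying worlds: {s, t, v, w, x, y, z}.

7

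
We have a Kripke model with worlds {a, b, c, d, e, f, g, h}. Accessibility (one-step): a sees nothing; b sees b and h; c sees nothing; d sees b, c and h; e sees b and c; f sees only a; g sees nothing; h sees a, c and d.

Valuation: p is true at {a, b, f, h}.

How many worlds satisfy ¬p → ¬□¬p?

a: ¬p is F, ¬□¬p is F. ✓
b: ¬p is F, ¬□¬p is T. ✓
c: ¬p is T, ¬□¬p is F. ✗
d: ¬p is T, ¬□¬p is T. ✓
e: ¬p is T, ¬□¬p is T. ✓
f: ¬p is F, ¬□¬p is T. ✓
g: ¬p is T, ¬□¬p is F. ✗
h: ¬p is F, ¬□¬p is T. ✓
Satisfying worlds: {a, b, d, e, f, h}.

6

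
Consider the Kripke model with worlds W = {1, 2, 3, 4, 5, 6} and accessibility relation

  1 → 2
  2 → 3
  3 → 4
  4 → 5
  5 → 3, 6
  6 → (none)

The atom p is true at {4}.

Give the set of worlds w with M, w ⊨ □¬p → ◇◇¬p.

{1, 3, 4}

1: □¬p is T, ◇◇¬p is T. ✓
2: □¬p is T, ◇◇¬p is F. ✗
3: □¬p is F, ◇◇¬p is T. ✓
4: □¬p is T, ◇◇¬p is T. ✓
5: □¬p is T, ◇◇¬p is F. ✗
6: □¬p is T, ◇◇¬p is F. ✗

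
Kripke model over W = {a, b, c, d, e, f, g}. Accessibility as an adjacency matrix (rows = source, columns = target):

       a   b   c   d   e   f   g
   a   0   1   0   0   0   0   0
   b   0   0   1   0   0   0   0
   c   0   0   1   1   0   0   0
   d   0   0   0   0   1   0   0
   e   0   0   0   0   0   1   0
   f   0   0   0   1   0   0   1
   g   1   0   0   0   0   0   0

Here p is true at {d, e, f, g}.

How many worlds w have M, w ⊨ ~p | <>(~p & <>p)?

a: ~p is T, <>(~p & <>p) is F. ✓
b: ~p is T, <>(~p & <>p) is T. ✓
c: ~p is T, <>(~p & <>p) is T. ✓
d: ~p is F, <>(~p & <>p) is F. ✗
e: ~p is F, <>(~p & <>p) is F. ✗
f: ~p is F, <>(~p & <>p) is F. ✗
g: ~p is F, <>(~p & <>p) is F. ✗
Satisfying worlds: {a, b, c}.

3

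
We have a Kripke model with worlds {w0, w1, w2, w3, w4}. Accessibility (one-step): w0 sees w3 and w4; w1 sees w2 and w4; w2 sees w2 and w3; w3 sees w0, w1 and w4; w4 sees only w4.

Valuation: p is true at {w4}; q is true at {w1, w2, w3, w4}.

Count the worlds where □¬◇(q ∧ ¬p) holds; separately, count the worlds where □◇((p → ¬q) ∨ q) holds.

For □¬◇(q ∧ ¬p):
w0: successors {w3, w4}; ¬◇(q ∧ ¬p) there: w3:F, w4:T. ✗
w1: successors {w2, w4}; ¬◇(q ∧ ¬p) there: w2:F, w4:T. ✗
w2: successors {w2, w3}; ¬◇(q ∧ ¬p) there: w2:F, w3:F. ✗
w3: successors {w0, w1, w4}; ¬◇(q ∧ ¬p) there: w0:F, w1:F, w4:T. ✗
w4: successors {w4}; ¬◇(q ∧ ¬p) there: w4:T. ✓
— 1 world.
For □◇((p → ¬q) ∨ q):
w0: successors {w3, w4}; ◇((p → ¬q) ∨ q) there: w3:T, w4:T. ✓
w1: successors {w2, w4}; ◇((p → ¬q) ∨ q) there: w2:T, w4:T. ✓
w2: successors {w2, w3}; ◇((p → ¬q) ∨ q) there: w2:T, w3:T. ✓
w3: successors {w0, w1, w4}; ◇((p → ¬q) ∨ q) there: w0:T, w1:T, w4:T. ✓
w4: successors {w4}; ◇((p → ¬q) ∨ q) there: w4:T. ✓
— 5 worlds.

1 and 5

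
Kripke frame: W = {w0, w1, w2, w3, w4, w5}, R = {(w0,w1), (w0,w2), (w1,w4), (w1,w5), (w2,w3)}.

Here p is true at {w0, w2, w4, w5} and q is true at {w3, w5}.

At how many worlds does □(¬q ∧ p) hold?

w0: successors {w1, w2}; ¬q ∧ p there: w1:F, w2:T. ✗
w1: successors {w4, w5}; ¬q ∧ p there: w4:T, w5:F. ✗
w2: successors {w3}; ¬q ∧ p there: w3:F. ✗
w3: no successors, so □(¬q ∧ p) holds vacuously. ✓
w4: no successors, so □(¬q ∧ p) holds vacuously. ✓
w5: no successors, so □(¬q ∧ p) holds vacuously. ✓
Satisfying worlds: {w3, w4, w5}.

3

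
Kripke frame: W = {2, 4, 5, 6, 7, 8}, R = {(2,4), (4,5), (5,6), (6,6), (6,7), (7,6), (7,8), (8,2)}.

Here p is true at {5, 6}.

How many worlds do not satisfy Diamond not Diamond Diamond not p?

4

2: successors {4}; not Diamond Diamond not p there: 4:T. ✓
4: successors {5}; not Diamond Diamond not p there: 5:F. ✗
5: successors {6}; not Diamond Diamond not p there: 6:F. ✗
6: successors {6, 7}; not Diamond Diamond not p there: 6:F, 7:F. ✗
7: successors {6, 8}; not Diamond Diamond not p there: 6:F, 8:F. ✗
8: successors {2}; not Diamond Diamond not p there: 2:T. ✓
Satisfying worlds: {2, 8}.
So Diamond not Diamond Diamond not p fails at the other 4 worlds.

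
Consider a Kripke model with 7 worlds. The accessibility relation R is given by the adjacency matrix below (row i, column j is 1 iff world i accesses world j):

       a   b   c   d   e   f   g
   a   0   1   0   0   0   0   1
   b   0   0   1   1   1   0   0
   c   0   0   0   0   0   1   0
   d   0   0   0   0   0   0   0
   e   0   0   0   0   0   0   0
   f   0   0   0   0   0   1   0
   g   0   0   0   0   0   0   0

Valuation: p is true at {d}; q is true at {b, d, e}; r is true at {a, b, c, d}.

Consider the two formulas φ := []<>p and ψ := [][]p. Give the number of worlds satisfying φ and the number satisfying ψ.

For []<>p:
a: successors {b, g}; <>p there: b:T, g:F. ✗
b: successors {c, d, e}; <>p there: c:F, d:F, e:F. ✗
c: successors {f}; <>p there: f:F. ✗
d: no successors, so []<>p holds vacuously. ✓
e: no successors, so []<>p holds vacuously. ✓
f: successors {f}; <>p there: f:F. ✗
g: no successors, so []<>p holds vacuously. ✓
— 3 worlds.
For [][]p:
a: successors {b, g}; []p there: b:F, g:T. ✗
b: successors {c, d, e}; []p there: c:F, d:T, e:T. ✗
c: successors {f}; []p there: f:F. ✗
d: no successors, so [][]p holds vacuously. ✓
e: no successors, so [][]p holds vacuously. ✓
f: successors {f}; []p there: f:F. ✗
g: no successors, so [][]p holds vacuously. ✓
— 3 worlds.

3 and 3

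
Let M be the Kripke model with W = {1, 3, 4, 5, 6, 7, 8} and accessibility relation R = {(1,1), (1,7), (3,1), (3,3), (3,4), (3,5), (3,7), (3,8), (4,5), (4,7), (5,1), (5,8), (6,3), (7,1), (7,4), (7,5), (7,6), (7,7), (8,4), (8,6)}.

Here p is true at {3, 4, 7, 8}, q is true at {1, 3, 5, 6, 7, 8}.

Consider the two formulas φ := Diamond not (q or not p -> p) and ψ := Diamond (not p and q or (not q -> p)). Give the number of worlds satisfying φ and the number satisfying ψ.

For Diamond not (q or not p -> p):
1: successors {1, 7}; not (q or not p -> p) there: 1:T, 7:F. ✓
3: successors {1, 3, 4, 5, 7, 8}; not (q or not p -> p) there: 1:T, 3:F, 4:F, 5:T, 7:F, 8:F. ✓
4: successors {5, 7}; not (q or not p -> p) there: 5:T, 7:F. ✓
5: successors {1, 8}; not (q or not p -> p) there: 1:T, 8:F. ✓
6: successors {3}; not (q or not p -> p) there: 3:F. ✗
7: successors {1, 4, 5, 6, 7}; not (q or not p -> p) there: 1:T, 4:F, 5:T, 6:T, 7:F. ✓
8: successors {4, 6}; not (q or not p -> p) there: 4:F, 6:T. ✓
— 6 worlds.
For Diamond (not p and q or (not q -> p)):
1: successors {1, 7}; not p and q or (not q -> p) there: 1:T, 7:T. ✓
3: successors {1, 3, 4, 5, 7, 8}; not p and q or (not q -> p) there: 1:T, 3:T, 4:T, 5:T, 7:T, 8:T. ✓
4: successors {5, 7}; not p and q or (not q -> p) there: 5:T, 7:T. ✓
5: successors {1, 8}; not p and q or (not q -> p) there: 1:T, 8:T. ✓
6: successors {3}; not p and q or (not q -> p) there: 3:T. ✓
7: successors {1, 4, 5, 6, 7}; not p and q or (not q -> p) there: 1:T, 4:T, 5:T, 6:T, 7:T. ✓
8: successors {4, 6}; not p and q or (not q -> p) there: 4:T, 6:T. ✓
— 7 worlds.

6 and 7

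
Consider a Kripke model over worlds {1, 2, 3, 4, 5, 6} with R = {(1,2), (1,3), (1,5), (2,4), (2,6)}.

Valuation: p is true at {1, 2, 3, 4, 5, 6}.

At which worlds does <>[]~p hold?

1: successors {2, 3, 5}; []~p there: 2:F, 3:T, 5:T. ✓
2: successors {4, 6}; []~p there: 4:T, 6:T. ✓
3: no successors, so <>[]~p fails. ✗
4: no successors, so <>[]~p fails. ✗
5: no successors, so <>[]~p fails. ✗
6: no successors, so <>[]~p fails. ✗

{1, 2}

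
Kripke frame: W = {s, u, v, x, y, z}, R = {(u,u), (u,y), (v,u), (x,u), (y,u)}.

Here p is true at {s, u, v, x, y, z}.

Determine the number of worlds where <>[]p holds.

4

s: no successors, so <>[]p fails. ✗
u: successors {u, y}; []p there: u:T, y:T. ✓
v: successors {u}; []p there: u:T. ✓
x: successors {u}; []p there: u:T. ✓
y: successors {u}; []p there: u:T. ✓
z: no successors, so <>[]p fails. ✗
Satisfying worlds: {u, v, x, y}.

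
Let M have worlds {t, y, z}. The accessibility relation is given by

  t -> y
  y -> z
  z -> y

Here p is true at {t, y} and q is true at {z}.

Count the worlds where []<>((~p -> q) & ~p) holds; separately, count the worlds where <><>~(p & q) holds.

For []<>((~p -> q) & ~p):
t: successors {y}; <>((~p -> q) & ~p) there: y:T. ✓
y: successors {z}; <>((~p -> q) & ~p) there: z:F. ✗
z: successors {y}; <>((~p -> q) & ~p) there: y:T. ✓
— 2 worlds.
For <><>~(p & q):
t: successors {y}; <>~(p & q) there: y:T. ✓
y: successors {z}; <>~(p & q) there: z:T. ✓
z: successors {y}; <>~(p & q) there: y:T. ✓
— 3 worlds.

2 and 3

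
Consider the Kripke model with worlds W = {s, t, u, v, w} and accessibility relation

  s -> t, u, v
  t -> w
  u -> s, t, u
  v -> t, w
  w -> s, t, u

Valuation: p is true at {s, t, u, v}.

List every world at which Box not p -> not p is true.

s: Box not p is F, not p is F. ✓
t: Box not p is T, not p is F. ✗
u: Box not p is F, not p is F. ✓
v: Box not p is F, not p is F. ✓
w: Box not p is F, not p is T. ✓

{s, u, v, w}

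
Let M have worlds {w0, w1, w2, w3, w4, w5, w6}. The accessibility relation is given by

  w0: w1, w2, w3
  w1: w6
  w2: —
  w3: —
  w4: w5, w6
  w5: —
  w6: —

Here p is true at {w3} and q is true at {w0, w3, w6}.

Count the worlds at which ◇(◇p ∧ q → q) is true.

w0: successors {w1, w2, w3}; ◇p ∧ q → q there: w1:T, w2:T, w3:T. ✓
w1: successors {w6}; ◇p ∧ q → q there: w6:T. ✓
w2: no successors, so ◇(◇p ∧ q → q) fails. ✗
w3: no successors, so ◇(◇p ∧ q → q) fails. ✗
w4: successors {w5, w6}; ◇p ∧ q → q there: w5:T, w6:T. ✓
w5: no successors, so ◇(◇p ∧ q → q) fails. ✗
w6: no successors, so ◇(◇p ∧ q → q) fails. ✗
Satisfying worlds: {w0, w1, w4}.

3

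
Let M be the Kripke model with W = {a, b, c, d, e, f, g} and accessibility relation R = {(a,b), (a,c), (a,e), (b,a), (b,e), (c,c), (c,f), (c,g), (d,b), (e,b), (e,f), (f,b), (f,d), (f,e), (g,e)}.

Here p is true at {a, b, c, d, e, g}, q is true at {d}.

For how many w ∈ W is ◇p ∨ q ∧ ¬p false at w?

a: ◇p is T, q ∧ ¬p is F. ✓
b: ◇p is T, q ∧ ¬p is F. ✓
c: ◇p is T, q ∧ ¬p is F. ✓
d: ◇p is T, q ∧ ¬p is F. ✓
e: ◇p is T, q ∧ ¬p is F. ✓
f: ◇p is T, q ∧ ¬p is F. ✓
g: ◇p is T, q ∧ ¬p is F. ✓
Satisfying worlds: {a, b, c, d, e, f, g}.
So ◇p ∨ q ∧ ¬p fails at the other 0 worlds.

0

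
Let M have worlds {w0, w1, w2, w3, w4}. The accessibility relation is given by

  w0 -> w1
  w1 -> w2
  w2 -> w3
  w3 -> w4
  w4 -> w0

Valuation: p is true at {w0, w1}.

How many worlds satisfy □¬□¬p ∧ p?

w0: □¬□¬p is F, p is T. ✗
w1: □¬□¬p is F, p is T. ✗
w2: □¬□¬p is F, p is F. ✗
w3: □¬□¬p is T, p is F. ✗
w4: □¬□¬p is T, p is F. ✗
Satisfying worlds: ∅.

0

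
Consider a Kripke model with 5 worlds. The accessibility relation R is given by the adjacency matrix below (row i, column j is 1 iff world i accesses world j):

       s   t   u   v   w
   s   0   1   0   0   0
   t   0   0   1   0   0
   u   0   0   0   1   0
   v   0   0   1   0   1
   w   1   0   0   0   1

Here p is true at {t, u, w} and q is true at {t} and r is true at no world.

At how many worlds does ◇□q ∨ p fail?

s: ◇□q is F, p is F. ✗
t: ◇□q is F, p is T. ✓
u: ◇□q is F, p is T. ✓
v: ◇□q is F, p is F. ✗
w: ◇□q is T, p is T. ✓
Satisfying worlds: {t, u, w}.
So ◇□q ∨ p fails at the other 2 worlds.

2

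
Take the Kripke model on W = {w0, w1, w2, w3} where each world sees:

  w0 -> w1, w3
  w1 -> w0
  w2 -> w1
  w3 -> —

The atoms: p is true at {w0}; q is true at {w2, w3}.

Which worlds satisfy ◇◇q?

{w1}

w0: successors {w1, w3}; ◇q there: w1:F, w3:F. ✗
w1: successors {w0}; ◇q there: w0:T. ✓
w2: successors {w1}; ◇q there: w1:F. ✗
w3: no successors, so ◇◇q fails. ✗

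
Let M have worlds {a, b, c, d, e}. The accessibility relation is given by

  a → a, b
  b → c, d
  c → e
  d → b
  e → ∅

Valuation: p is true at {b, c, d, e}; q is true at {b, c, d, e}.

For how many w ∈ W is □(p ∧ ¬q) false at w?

4

a: successors {a, b}; p ∧ ¬q there: a:F, b:F. ✗
b: successors {c, d}; p ∧ ¬q there: c:F, d:F. ✗
c: successors {e}; p ∧ ¬q there: e:F. ✗
d: successors {b}; p ∧ ¬q there: b:F. ✗
e: no successors, so □(p ∧ ¬q) holds vacuously. ✓
Satisfying worlds: {e}.
So □(p ∧ ¬q) fails at the other 4 worlds.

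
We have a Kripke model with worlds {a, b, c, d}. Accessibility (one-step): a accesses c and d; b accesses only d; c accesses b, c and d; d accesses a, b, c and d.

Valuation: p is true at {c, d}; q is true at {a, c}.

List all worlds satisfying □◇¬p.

{a, b}

a: successors {c, d}; ◇¬p there: c:T, d:T. ✓
b: successors {d}; ◇¬p there: d:T. ✓
c: successors {b, c, d}; ◇¬p there: b:F, c:T, d:T. ✗
d: successors {a, b, c, d}; ◇¬p there: a:F, b:F, c:T, d:T. ✗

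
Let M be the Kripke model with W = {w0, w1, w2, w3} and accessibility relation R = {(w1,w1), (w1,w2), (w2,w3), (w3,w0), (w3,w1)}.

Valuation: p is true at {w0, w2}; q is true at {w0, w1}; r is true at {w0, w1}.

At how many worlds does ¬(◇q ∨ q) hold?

w0: ◇q ∨ q is T. ✗
w1: ◇q ∨ q is T. ✗
w2: ◇q ∨ q is F. ✓
w3: ◇q ∨ q is T. ✗
Satisfying worlds: {w2}.

1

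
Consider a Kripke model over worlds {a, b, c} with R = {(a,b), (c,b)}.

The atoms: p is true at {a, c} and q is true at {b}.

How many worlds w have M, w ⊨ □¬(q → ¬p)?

a: successors {b}; ¬(q → ¬p) there: b:F. ✗
b: no successors, so □¬(q → ¬p) holds vacuously. ✓
c: successors {b}; ¬(q → ¬p) there: b:F. ✗
Satisfying worlds: {b}.

1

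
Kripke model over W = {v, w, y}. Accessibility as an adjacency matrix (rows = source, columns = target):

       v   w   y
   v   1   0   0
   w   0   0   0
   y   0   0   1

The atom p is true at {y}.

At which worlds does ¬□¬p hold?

v: □¬p is T. ✗
w: □¬p is T. ✗
y: □¬p is F. ✓

{y}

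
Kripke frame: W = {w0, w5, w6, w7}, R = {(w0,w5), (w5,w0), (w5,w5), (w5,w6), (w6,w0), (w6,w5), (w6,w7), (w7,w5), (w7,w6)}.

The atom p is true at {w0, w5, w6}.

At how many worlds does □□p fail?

2

w0: successors {w5}; □p there: w5:T. ✓
w5: successors {w0, w5, w6}; □p there: w0:T, w5:T, w6:F. ✗
w6: successors {w0, w5, w7}; □p there: w0:T, w5:T, w7:T. ✓
w7: successors {w5, w6}; □p there: w5:T, w6:F. ✗
Satisfying worlds: {w0, w6}.
So □□p fails at the other 2 worlds.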